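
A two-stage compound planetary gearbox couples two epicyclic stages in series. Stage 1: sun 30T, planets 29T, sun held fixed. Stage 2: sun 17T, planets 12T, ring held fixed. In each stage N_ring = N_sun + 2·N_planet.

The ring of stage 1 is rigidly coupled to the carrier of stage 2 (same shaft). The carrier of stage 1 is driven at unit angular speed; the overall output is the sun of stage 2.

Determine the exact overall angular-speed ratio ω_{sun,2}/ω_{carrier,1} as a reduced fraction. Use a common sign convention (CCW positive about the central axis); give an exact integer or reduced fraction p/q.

Stage 1: N_ring = 30 + 2·29 = 88
Stage 1: 30(ω_s−ω_c) = −88(ω_r−ω_c),  ω_s=0, ω_c=1
Stage 1: ω_r = 1 − (30/88)(0−1) = 59/44
  ⇒ ω_r¹/ω_c¹ = 59/44
Stage 2: N_ring = 17 + 2·12 = 41
Stage 2: 17(ω_s−ω_c) = −41(ω_r−ω_c),  ω_r=0, ω_c=1
Stage 2: ω_s = 1 − (41/17)(0−1) = 58/17
  ⇒ ω_s²/ω_c² = 58/17
Coupling ω_c² = ω_r¹ ⇒ overall = 59/44 × 58/17 = 1711/374

1711/374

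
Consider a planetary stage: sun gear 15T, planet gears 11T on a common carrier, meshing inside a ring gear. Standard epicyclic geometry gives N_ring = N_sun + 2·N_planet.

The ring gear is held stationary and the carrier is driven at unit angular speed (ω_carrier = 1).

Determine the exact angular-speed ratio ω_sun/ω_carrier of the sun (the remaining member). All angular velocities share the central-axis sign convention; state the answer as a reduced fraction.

N_ring = 15 + 2·11 = 37
15(ω_s−ω_c) = −37(ω_r−ω_c),  ω_r=0, ω_c=1
ω_s = 1 − (37/15)(0−1) = 52/15
ω_s/ω_c = 52/15

52/15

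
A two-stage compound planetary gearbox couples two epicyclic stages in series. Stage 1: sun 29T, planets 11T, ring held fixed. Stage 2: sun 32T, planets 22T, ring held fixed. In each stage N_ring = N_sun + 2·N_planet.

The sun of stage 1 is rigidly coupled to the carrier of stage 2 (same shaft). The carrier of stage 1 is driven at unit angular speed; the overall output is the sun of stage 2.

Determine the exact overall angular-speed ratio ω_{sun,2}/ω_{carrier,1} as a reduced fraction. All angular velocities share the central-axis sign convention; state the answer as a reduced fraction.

270/29

Stage 1: N_ring = 29 + 2·11 = 51
Stage 1: 29(ω_s−ω_c) = −51(ω_r−ω_c),  ω_r=0, ω_c=1
Stage 1: ω_s = 1 − (51/29)(0−1) = 80/29
  ⇒ ω_s¹/ω_c¹ = 80/29
Stage 2: N_ring = 32 + 2·22 = 76
Stage 2: 32(ω_s−ω_c) = −76(ω_r−ω_c),  ω_r=0, ω_c=1
Stage 2: ω_s = 1 − (76/32)(0−1) = 27/8
  ⇒ ω_s²/ω_c² = 27/8
Coupling ω_c² = ω_s¹ ⇒ overall = 80/29 × 27/8 = 270/29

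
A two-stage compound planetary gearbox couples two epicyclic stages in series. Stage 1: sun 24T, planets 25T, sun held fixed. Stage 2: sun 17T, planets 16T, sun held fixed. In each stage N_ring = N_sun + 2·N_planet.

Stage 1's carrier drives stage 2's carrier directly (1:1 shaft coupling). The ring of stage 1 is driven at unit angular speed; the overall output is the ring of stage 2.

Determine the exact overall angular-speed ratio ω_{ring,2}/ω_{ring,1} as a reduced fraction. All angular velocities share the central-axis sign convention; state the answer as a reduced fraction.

2442/2401

Stage 1: N_ring = 24 + 2·25 = 74
Stage 1: 24(ω_s−ω_c) = −74(ω_r−ω_c),  ω_s=0, ω_r=1
Stage 1: 24(0−ω_c) = −74(1−ω_c)  ⇒  98ω_c = 74  ⇒  ω_c = 37/49
  ⇒ ω_c¹/ω_r¹ = 37/49
Stage 2: N_ring = 17 + 2·16 = 49
Stage 2: 17(ω_s−ω_c) = −49(ω_r−ω_c),  ω_s=0, ω_c=1
Stage 2: ω_r = 1 − (17/49)(0−1) = 66/49
  ⇒ ω_r²/ω_c² = 66/49
Coupling ω_c² = ω_c¹ ⇒ overall = 37/49 × 66/49 = 2442/2401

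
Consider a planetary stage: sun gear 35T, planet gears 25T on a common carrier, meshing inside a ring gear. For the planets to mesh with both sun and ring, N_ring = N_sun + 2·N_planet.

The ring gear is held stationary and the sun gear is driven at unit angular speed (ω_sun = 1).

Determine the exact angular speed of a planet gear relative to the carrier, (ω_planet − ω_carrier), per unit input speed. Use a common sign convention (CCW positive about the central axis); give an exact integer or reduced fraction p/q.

N_ring = 35 + 2·25 = 85
35(ω_s−ω_c) = −85(ω_r−ω_c),  ω_r=0, ω_s=1
35(1−ω_c) = −85(0−ω_c)  ⇒  120ω_c = 35  ⇒  ω_c = 7/24
sun–planet: 35·(1−7/24) = −25·(ω_p−ω_c)  ⇒  ω_p−ω_c = −(35/25)·(17/24) = -119/120

-119/120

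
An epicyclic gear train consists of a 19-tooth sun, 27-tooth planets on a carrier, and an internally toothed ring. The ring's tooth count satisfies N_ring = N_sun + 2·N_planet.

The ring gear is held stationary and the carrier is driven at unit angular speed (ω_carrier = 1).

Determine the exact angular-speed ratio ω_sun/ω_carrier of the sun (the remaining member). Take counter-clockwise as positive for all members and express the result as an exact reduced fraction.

N_ring = 19 + 2·27 = 73
19(ω_s−ω_c) = −73(ω_r−ω_c),  ω_r=0, ω_c=1
ω_s = 1 − (73/19)(0−1) = 92/19
ω_s/ω_c = 92/19

92/19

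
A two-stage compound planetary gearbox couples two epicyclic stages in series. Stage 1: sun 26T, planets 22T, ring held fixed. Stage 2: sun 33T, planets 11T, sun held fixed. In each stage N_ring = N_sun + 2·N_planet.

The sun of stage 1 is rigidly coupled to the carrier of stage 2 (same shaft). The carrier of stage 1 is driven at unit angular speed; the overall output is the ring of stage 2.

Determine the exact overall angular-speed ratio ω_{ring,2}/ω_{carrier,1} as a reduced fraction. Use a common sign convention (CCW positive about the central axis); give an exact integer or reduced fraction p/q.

Stage 1: N_ring = 26 + 2·22 = 70
Stage 1: 26(ω_s−ω_c) = −70(ω_r−ω_c),  ω_r=0, ω_c=1
Stage 1: ω_s = 1 − (70/26)(0−1) = 48/13
  ⇒ ω_s¹/ω_c¹ = 48/13
Stage 2: N_ring = 33 + 2·11 = 55
Stage 2: 33(ω_s−ω_c) = −55(ω_r−ω_c),  ω_s=0, ω_c=1
Stage 2: ω_r = 1 − (33/55)(0−1) = 8/5
  ⇒ ω_r²/ω_c² = 8/5
Coupling ω_c² = ω_s¹ ⇒ overall = 48/13 × 8/5 = 384/65

384/65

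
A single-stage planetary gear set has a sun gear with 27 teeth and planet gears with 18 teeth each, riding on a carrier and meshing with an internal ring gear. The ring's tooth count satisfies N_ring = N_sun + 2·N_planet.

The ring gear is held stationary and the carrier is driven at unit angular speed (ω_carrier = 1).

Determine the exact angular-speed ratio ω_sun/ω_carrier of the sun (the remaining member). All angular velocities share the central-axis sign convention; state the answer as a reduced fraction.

N_ring = 27 + 2·18 = 63
27(ω_s−ω_c) = −63(ω_r−ω_c),  ω_r=0, ω_c=1
ω_s = 1 − (63/27)(0−1) = 10/3
ω_s/ω_c = 10/3

10/3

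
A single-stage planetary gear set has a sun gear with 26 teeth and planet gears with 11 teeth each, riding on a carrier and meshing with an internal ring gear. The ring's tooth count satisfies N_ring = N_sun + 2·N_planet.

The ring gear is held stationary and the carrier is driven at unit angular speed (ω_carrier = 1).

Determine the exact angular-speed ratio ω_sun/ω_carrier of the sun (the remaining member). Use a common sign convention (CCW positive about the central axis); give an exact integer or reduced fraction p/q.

37/13

N_ring = 26 + 2·11 = 48
26(ω_s−ω_c) = −48(ω_r−ω_c),  ω_r=0, ω_c=1
ω_s = 1 − (48/26)(0−1) = 37/13
ω_s/ω_c = 37/13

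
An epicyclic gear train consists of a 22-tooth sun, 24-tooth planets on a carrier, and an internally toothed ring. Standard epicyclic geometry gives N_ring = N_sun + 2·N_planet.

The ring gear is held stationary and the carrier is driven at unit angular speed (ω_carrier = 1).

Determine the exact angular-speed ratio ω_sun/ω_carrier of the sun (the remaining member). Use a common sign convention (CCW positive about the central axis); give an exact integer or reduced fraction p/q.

46/11

N_ring = 22 + 2·24 = 70
22(ω_s−ω_c) = −70(ω_r−ω_c),  ω_r=0, ω_c=1
ω_s = 1 − (70/22)(0−1) = 46/11
ω_s/ω_c = 46/11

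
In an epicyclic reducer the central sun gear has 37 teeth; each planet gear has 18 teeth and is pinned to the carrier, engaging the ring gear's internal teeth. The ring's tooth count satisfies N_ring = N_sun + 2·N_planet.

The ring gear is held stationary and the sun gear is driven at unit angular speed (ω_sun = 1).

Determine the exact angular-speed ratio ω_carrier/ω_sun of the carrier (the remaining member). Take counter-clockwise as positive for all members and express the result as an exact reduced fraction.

37/110

N_ring = 37 + 2·18 = 73
37(ω_s−ω_c) = −73(ω_r−ω_c),  ω_r=0, ω_s=1
37(1−ω_c) = −73(0−ω_c)  ⇒  110ω_c = 37  ⇒  ω_c = 37/110
ω_c/ω_s = 37/110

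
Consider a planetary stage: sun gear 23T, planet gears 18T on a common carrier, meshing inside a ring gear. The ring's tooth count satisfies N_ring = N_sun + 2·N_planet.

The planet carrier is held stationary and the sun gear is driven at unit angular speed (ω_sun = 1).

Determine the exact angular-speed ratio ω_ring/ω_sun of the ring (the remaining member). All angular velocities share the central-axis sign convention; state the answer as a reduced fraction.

-23/59

N_ring = 23 + 2·18 = 59
23(ω_s−ω_c) = −59(ω_r−ω_c),  ω_c=0, ω_s=1
ω_r = 0 − (23/59)(1−0) = -23/59
ω_r/ω_s = -23/59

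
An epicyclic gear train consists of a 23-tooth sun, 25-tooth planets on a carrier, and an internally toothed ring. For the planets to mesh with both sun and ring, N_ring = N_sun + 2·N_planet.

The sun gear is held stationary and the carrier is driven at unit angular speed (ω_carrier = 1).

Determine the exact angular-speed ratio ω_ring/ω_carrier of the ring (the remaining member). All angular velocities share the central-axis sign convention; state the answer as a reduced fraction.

96/73

N_ring = 23 + 2·25 = 73
23(ω_s−ω_c) = −73(ω_r−ω_c),  ω_s=0, ω_c=1
ω_r = 1 − (23/73)(0−1) = 96/73
ω_r/ω_c = 96/73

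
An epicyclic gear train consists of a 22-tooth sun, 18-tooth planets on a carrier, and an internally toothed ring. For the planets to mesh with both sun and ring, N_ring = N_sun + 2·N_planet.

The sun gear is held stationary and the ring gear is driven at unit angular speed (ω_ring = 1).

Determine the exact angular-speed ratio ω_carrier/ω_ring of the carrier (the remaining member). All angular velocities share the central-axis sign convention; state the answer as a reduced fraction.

N_ring = 22 + 2·18 = 58
22(ω_s−ω_c) = −58(ω_r−ω_c),  ω_s=0, ω_r=1
22(0−ω_c) = −58(1−ω_c)  ⇒  80ω_c = 58  ⇒  ω_c = 29/40
ω_c/ω_r = 29/40

29/40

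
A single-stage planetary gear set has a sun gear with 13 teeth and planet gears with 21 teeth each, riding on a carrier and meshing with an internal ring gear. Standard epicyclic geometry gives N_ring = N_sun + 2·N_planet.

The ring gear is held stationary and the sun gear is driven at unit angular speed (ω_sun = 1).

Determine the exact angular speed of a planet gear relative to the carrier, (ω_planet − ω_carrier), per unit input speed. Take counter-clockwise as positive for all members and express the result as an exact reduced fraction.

-715/1428

N_ring = 13 + 2·21 = 55
13(ω_s−ω_c) = −55(ω_r−ω_c),  ω_r=0, ω_s=1
13(1−ω_c) = −55(0−ω_c)  ⇒  68ω_c = 13  ⇒  ω_c = 13/68
sun–planet: 13·(1−13/68) = −21·(ω_p−ω_c)  ⇒  ω_p−ω_c = −(13/21)·(55/68) = -715/1428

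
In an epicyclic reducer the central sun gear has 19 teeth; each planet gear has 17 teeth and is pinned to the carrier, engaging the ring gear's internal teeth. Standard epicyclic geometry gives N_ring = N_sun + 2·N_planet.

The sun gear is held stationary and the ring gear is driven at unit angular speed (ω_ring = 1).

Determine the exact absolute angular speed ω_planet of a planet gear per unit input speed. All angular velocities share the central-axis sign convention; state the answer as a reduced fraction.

53/34

N_ring = 19 + 2·17 = 53
19(ω_s−ω_c) = −53(ω_r−ω_c),  ω_s=0, ω_r=1
19(0−ω_c) = −53(1−ω_c)  ⇒  72ω_c = 53  ⇒  ω_c = 53/72
sun–planet: 19·(0−53/72) = −17·(ω_p−ω_c)  ⇒  ω_p−ω_c = −(19/17)·(-53/72) = 1007/1224
ω_p = 53/72 + 1007/1224 = 53/34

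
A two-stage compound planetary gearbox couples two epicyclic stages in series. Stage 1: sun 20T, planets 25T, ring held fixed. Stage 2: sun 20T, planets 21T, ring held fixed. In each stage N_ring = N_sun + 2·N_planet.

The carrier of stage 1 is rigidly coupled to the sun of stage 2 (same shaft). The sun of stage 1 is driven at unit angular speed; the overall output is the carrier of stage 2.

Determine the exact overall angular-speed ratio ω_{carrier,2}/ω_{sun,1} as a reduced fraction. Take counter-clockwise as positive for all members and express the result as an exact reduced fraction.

Stage 1: N_ring = 20 + 2·25 = 70
Stage 1: 20(ω_s−ω_c) = −70(ω_r−ω_c),  ω_r=0, ω_s=1
Stage 1: 20(1−ω_c) = −70(0−ω_c)  ⇒  90ω_c = 20  ⇒  ω_c = 2/9
  ⇒ ω_c¹/ω_s¹ = 2/9
Stage 2: N_ring = 20 + 2·21 = 62
Stage 2: 20(ω_s−ω_c) = −62(ω_r−ω_c),  ω_r=0, ω_s=1
Stage 2: 20(1−ω_c) = −62(0−ω_c)  ⇒  82ω_c = 20  ⇒  ω_c = 10/41
  ⇒ ω_c²/ω_s² = 10/41
Coupling ω_s² = ω_c¹ ⇒ overall = 2/9 × 10/41 = 20/369

20/369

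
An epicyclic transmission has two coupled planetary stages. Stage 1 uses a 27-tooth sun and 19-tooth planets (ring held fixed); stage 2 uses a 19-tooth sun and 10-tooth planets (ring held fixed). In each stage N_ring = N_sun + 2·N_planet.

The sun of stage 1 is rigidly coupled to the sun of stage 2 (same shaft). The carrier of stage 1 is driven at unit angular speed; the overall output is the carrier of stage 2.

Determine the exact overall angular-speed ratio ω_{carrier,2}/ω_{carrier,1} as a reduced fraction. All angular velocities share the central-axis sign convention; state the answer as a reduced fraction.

874/783

Stage 1: N_ring = 27 + 2·19 = 65
Stage 1: 27(ω_s−ω_c) = −65(ω_r−ω_c),  ω_r=0, ω_c=1
Stage 1: ω_s = 1 − (65/27)(0−1) = 92/27
  ⇒ ω_s¹/ω_c¹ = 92/27
Stage 2: N_ring = 19 + 2·10 = 39
Stage 2: 19(ω_s−ω_c) = −39(ω_r−ω_c),  ω_r=0, ω_s=1
Stage 2: 19(1−ω_c) = −39(0−ω_c)  ⇒  58ω_c = 19  ⇒  ω_c = 19/58
  ⇒ ω_c²/ω_s² = 19/58
Coupling ω_s² = ω_s¹ ⇒ overall = 92/27 × 19/58 = 874/783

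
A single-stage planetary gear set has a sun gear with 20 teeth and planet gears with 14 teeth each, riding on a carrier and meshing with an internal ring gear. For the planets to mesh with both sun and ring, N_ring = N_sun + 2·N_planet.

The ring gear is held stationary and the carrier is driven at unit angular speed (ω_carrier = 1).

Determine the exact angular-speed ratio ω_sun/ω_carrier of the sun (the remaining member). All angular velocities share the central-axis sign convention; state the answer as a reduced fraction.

17/5

N_ring = 20 + 2·14 = 48
20(ω_s−ω_c) = −48(ω_r−ω_c),  ω_r=0, ω_c=1
ω_s = 1 − (48/20)(0−1) = 17/5
ω_s/ω_c = 17/5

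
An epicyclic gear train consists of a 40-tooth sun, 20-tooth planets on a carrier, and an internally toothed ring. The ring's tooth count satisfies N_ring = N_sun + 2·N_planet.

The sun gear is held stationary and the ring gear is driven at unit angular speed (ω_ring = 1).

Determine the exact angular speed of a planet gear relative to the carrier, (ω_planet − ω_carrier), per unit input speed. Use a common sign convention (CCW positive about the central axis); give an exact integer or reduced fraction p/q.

N_ring = 40 + 2·20 = 80
40(ω_s−ω_c) = −80(ω_r−ω_c),  ω_s=0, ω_r=1
40(0−ω_c) = −80(1−ω_c)  ⇒  120ω_c = 80  ⇒  ω_c = 2/3
sun–planet: 40·(0−2/3) = −20·(ω_p−ω_c)  ⇒  ω_p−ω_c = −(40/20)·(-2/3) = 4/3

4/3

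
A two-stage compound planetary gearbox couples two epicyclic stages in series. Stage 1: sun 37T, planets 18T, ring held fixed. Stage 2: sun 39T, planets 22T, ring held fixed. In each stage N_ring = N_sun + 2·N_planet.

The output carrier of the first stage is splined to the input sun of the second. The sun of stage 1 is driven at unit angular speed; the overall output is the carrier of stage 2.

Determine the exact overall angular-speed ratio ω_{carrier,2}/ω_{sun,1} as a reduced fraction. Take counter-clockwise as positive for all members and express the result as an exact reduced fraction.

1443/13420

Stage 1: N_ring = 37 + 2·18 = 73
Stage 1: 37(ω_s−ω_c) = −73(ω_r−ω_c),  ω_r=0, ω_s=1
Stage 1: 37(1−ω_c) = −73(0−ω_c)  ⇒  110ω_c = 37  ⇒  ω_c = 37/110
  ⇒ ω_c¹/ω_s¹ = 37/110
Stage 2: N_ring = 39 + 2·22 = 83
Stage 2: 39(ω_s−ω_c) = −83(ω_r−ω_c),  ω_r=0, ω_s=1
Stage 2: 39(1−ω_c) = −83(0−ω_c)  ⇒  122ω_c = 39  ⇒  ω_c = 39/122
  ⇒ ω_c²/ω_s² = 39/122
Coupling ω_s² = ω_c¹ ⇒ overall = 37/110 × 39/122 = 1443/13420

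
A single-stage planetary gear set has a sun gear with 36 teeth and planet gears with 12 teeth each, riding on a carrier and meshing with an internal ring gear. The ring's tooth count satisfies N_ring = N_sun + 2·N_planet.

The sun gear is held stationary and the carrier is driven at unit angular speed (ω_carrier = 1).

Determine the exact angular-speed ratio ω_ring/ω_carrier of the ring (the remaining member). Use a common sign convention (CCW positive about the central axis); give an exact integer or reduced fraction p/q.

N_ring = 36 + 2·12 = 60
36(ω_s−ω_c) = −60(ω_r−ω_c),  ω_s=0, ω_c=1
ω_r = 1 − (36/60)(0−1) = 8/5
ω_r/ω_c = 8/5

8/5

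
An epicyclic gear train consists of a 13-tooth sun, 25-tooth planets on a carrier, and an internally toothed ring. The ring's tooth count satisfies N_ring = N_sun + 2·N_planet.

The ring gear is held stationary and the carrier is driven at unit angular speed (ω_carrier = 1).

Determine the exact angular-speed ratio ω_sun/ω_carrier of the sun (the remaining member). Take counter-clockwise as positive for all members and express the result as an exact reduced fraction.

76/13

N_ring = 13 + 2·25 = 63
13(ω_s−ω_c) = −63(ω_r−ω_c),  ω_r=0, ω_c=1
ω_s = 1 − (63/13)(0−1) = 76/13
ω_s/ω_c = 76/13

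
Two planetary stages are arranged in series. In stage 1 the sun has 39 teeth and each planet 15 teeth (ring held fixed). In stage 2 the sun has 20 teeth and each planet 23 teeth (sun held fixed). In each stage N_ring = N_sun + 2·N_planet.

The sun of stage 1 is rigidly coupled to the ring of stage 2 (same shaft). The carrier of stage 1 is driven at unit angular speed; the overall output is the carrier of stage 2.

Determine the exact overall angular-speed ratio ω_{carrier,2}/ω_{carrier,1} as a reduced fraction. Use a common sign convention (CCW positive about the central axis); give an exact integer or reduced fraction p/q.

Stage 1: N_ring = 39 + 2·15 = 69
Stage 1: 39(ω_s−ω_c) = −69(ω_r−ω_c),  ω_r=0, ω_c=1
Stage 1: ω_s = 1 − (69/39)(0−1) = 36/13
  ⇒ ω_s¹/ω_c¹ = 36/13
Stage 2: N_ring = 20 + 2·23 = 66
Stage 2: 20(ω_s−ω_c) = −66(ω_r−ω_c),  ω_s=0, ω_r=1
Stage 2: 20(0−ω_c) = −66(1−ω_c)  ⇒  86ω_c = 66  ⇒  ω_c = 33/43
  ⇒ ω_c²/ω_r² = 33/43
Coupling ω_r² = ω_s¹ ⇒ overall = 36/13 × 33/43 = 1188/559

1188/559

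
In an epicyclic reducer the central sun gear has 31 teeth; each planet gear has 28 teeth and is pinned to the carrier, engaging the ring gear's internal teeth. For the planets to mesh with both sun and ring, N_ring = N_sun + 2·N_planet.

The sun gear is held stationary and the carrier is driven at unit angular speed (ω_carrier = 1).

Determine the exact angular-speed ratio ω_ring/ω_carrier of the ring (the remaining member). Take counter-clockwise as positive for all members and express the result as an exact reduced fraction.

118/87

N_ring = 31 + 2·28 = 87
31(ω_s−ω_c) = −87(ω_r−ω_c),  ω_s=0, ω_c=1
ω_r = 1 − (31/87)(0−1) = 118/87
ω_r/ω_c = 118/87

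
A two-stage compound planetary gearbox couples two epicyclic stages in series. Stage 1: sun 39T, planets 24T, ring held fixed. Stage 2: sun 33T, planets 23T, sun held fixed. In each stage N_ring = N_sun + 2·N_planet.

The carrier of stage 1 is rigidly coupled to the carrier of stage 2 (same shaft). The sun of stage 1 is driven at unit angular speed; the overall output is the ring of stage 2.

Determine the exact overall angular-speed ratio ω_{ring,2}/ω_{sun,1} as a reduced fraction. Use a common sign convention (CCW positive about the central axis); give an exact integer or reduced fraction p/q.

104/237

Stage 1: N_ring = 39 + 2·24 = 87
Stage 1: 39(ω_s−ω_c) = −87(ω_r−ω_c),  ω_r=0, ω_s=1
Stage 1: 39(1−ω_c) = −87(0−ω_c)  ⇒  126ω_c = 39  ⇒  ω_c = 13/42
  ⇒ ω_c¹/ω_s¹ = 13/42
Stage 2: N_ring = 33 + 2·23 = 79
Stage 2: 33(ω_s−ω_c) = −79(ω_r−ω_c),  ω_s=0, ω_c=1
Stage 2: ω_r = 1 − (33/79)(0−1) = 112/79
  ⇒ ω_r²/ω_c² = 112/79
Coupling ω_c² = ω_c¹ ⇒ overall = 13/42 × 112/79 = 104/237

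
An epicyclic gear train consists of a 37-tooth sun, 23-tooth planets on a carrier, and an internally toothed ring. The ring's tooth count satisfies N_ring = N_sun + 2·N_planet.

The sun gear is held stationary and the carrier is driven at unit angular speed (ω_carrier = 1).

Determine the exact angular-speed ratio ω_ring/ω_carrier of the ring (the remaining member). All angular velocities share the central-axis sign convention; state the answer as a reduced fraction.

120/83

N_ring = 37 + 2·23 = 83
37(ω_s−ω_c) = −83(ω_r−ω_c),  ω_s=0, ω_c=1
ω_r = 1 − (37/83)(0−1) = 120/83
ω_r/ω_c = 120/83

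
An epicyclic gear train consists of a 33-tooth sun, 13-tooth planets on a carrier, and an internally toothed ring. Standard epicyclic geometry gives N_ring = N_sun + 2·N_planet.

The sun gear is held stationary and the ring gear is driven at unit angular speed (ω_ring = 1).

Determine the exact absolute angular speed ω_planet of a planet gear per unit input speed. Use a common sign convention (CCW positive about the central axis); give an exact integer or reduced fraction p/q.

59/26

N_ring = 33 + 2·13 = 59
33(ω_s−ω_c) = −59(ω_r−ω_c),  ω_s=0, ω_r=1
33(0−ω_c) = −59(1−ω_c)  ⇒  92ω_c = 59  ⇒  ω_c = 59/92
sun–planet: 33·(0−59/92) = −13·(ω_p−ω_c)  ⇒  ω_p−ω_c = −(33/13)·(-59/92) = 1947/1196
ω_p = 59/92 + 1947/1196 = 59/26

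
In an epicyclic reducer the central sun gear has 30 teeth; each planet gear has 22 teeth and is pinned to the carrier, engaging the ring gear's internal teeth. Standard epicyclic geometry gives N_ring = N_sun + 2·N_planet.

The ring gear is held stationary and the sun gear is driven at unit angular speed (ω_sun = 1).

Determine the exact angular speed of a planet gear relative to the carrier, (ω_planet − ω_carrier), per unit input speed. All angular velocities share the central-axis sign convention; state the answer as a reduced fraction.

-555/572

N_ring = 30 + 2·22 = 74
30(ω_s−ω_c) = −74(ω_r−ω_c),  ω_r=0, ω_s=1
30(1−ω_c) = −74(0−ω_c)  ⇒  104ω_c = 30  ⇒  ω_c = 15/52
sun–planet: 30·(1−15/52) = −22·(ω_p−ω_c)  ⇒  ω_p−ω_c = −(30/22)·(37/52) = -555/572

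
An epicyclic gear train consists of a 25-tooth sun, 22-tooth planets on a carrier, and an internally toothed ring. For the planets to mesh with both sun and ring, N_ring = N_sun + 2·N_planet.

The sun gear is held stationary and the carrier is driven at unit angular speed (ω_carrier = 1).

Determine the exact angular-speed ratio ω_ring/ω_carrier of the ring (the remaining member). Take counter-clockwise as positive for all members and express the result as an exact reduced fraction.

94/69

N_ring = 25 + 2·22 = 69
25(ω_s−ω_c) = −69(ω_r−ω_c),  ω_s=0, ω_c=1
ω_r = 1 − (25/69)(0−1) = 94/69
ω_r/ω_c = 94/69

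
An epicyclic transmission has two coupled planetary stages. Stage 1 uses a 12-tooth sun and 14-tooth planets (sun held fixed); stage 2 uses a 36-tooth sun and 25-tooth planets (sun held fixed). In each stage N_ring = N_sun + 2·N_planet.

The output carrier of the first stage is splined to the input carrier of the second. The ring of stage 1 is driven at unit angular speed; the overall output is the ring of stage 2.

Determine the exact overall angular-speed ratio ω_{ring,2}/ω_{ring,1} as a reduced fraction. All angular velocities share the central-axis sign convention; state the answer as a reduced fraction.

Stage 1: N_ring = 12 + 2·14 = 40
Stage 1: 12(ω_s−ω_c) = −40(ω_r−ω_c),  ω_s=0, ω_r=1
Stage 1: 12(0−ω_c) = −40(1−ω_c)  ⇒  52ω_c = 40  ⇒  ω_c = 10/13
  ⇒ ω_c¹/ω_r¹ = 10/13
Stage 2: N_ring = 36 + 2·25 = 86
Stage 2: 36(ω_s−ω_c) = −86(ω_r−ω_c),  ω_s=0, ω_c=1
Stage 2: ω_r = 1 − (36/86)(0−1) = 61/43
  ⇒ ω_r²/ω_c² = 61/43
Coupling ω_c² = ω_c¹ ⇒ overall = 10/13 × 61/43 = 610/559

610/559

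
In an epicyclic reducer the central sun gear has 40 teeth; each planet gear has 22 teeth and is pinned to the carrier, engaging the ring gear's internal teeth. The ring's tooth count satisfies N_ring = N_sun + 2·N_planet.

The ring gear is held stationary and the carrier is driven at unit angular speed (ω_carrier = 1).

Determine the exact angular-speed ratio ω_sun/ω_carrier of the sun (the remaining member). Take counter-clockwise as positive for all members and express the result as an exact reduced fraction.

31/10

N_ring = 40 + 2·22 = 84
40(ω_s−ω_c) = −84(ω_r−ω_c),  ω_r=0, ω_c=1
ω_s = 1 − (84/40)(0−1) = 31/10
ω_s/ω_c = 31/10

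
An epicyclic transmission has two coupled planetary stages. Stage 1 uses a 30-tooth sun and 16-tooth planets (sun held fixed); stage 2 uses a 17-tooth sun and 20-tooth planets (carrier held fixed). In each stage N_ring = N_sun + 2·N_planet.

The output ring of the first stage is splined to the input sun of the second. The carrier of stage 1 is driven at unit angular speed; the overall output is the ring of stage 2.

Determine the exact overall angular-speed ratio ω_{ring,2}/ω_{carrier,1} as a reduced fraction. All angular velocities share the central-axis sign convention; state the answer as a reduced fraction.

Stage 1: N_ring = 30 + 2·16 = 62
Stage 1: 30(ω_s−ω_c) = −62(ω_r−ω_c),  ω_s=0, ω_c=1
Stage 1: ω_r = 1 − (30/62)(0−1) = 46/31
  ⇒ ω_r¹/ω_c¹ = 46/31
Stage 2: N_ring = 17 + 2·20 = 57
Stage 2: 17(ω_s−ω_c) = −57(ω_r−ω_c),  ω_c=0, ω_s=1
Stage 2: ω_r = 0 − (17/57)(1−0) = -17/57
  ⇒ ω_r²/ω_s² = -17/57
Coupling ω_s² = ω_r¹ ⇒ overall = 46/31 × -17/57 = -782/1767

-782/1767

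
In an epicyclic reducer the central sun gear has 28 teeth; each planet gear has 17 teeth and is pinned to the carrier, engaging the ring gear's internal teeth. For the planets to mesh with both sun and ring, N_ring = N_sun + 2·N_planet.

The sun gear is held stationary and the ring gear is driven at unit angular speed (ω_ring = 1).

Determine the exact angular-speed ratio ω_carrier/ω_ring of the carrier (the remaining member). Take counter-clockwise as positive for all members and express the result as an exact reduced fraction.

N_ring = 28 + 2·17 = 62
28(ω_s−ω_c) = −62(ω_r−ω_c),  ω_s=0, ω_r=1
28(0−ω_c) = −62(1−ω_c)  ⇒  90ω_c = 62  ⇒  ω_c = 31/45
ω_c/ω_r = 31/45

31/45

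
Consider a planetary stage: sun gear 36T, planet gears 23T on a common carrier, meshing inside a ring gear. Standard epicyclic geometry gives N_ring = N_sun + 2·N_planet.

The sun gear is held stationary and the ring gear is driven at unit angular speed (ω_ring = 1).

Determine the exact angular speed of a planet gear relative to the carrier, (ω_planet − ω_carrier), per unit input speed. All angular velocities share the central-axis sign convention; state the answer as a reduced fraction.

N_ring = 36 + 2·23 = 82
36(ω_s−ω_c) = −82(ω_r−ω_c),  ω_s=0, ω_r=1
36(0−ω_c) = −82(1−ω_c)  ⇒  118ω_c = 82  ⇒  ω_c = 41/59
sun–planet: 36·(0−41/59) = −23·(ω_p−ω_c)  ⇒  ω_p−ω_c = −(36/23)·(-41/59) = 1476/1357

1476/1357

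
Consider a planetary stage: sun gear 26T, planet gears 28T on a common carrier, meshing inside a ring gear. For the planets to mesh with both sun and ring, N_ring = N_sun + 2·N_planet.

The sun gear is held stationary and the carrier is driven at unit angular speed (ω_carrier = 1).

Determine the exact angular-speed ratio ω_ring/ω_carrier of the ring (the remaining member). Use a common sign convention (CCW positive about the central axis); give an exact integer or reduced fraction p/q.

N_ring = 26 + 2·28 = 82
26(ω_s−ω_c) = −82(ω_r−ω_c),  ω_s=0, ω_c=1
ω_r = 1 − (26/82)(0−1) = 54/41
ω_r/ω_c = 54/41

54/41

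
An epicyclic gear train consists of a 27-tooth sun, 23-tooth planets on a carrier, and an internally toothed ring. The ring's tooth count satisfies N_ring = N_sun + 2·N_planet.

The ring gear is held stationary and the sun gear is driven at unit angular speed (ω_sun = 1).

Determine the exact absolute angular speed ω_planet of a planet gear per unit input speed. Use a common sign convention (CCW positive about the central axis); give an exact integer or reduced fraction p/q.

-27/46

N_ring = 27 + 2·23 = 73
27(ω_s−ω_c) = −73(ω_r−ω_c),  ω_r=0, ω_s=1
27(1−ω_c) = −73(0−ω_c)  ⇒  100ω_c = 27  ⇒  ω_c = 27/100
sun–planet: 27·(1−27/100) = −23·(ω_p−ω_c)  ⇒  ω_p−ω_c = −(27/23)·(73/100) = -1971/2300
ω_p = 27/100 − 1971/2300 = -27/46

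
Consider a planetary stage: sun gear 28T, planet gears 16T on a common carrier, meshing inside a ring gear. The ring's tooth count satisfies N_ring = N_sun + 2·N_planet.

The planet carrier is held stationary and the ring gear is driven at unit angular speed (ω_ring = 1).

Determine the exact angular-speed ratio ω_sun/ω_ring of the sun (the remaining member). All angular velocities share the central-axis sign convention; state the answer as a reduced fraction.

-15/7

N_ring = 28 + 2·16 = 60
28(ω_s−ω_c) = −60(ω_r−ω_c),  ω_c=0, ω_r=1
ω_s = 0 − (60/28)(1−0) = -15/7
ω_s/ω_r = -15/7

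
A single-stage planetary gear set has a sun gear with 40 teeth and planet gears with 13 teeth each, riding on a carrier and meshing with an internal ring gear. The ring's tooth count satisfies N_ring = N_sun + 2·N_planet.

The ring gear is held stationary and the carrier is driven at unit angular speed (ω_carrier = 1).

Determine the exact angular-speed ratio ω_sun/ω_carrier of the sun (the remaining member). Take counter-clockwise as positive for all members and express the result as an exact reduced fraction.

53/20

N_ring = 40 + 2·13 = 66
40(ω_s−ω_c) = −66(ω_r−ω_c),  ω_r=0, ω_c=1
ω_s = 1 − (66/40)(0−1) = 53/20
ω_s/ω_c = 53/20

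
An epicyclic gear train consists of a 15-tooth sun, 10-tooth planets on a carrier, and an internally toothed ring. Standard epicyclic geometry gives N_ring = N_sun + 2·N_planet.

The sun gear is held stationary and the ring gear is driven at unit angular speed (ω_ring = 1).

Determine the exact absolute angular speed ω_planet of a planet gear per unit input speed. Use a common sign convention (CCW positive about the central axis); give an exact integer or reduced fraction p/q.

N_ring = 15 + 2·10 = 35
15(ω_s−ω_c) = −35(ω_r−ω_c),  ω_s=0, ω_r=1
15(0−ω_c) = −35(1−ω_c)  ⇒  50ω_c = 35  ⇒  ω_c = 7/10
sun–planet: 15·(0−7/10) = −10·(ω_p−ω_c)  ⇒  ω_p−ω_c = −(15/10)·(-7/10) = 21/20
ω_p = 7/10 + 21/20 = 7/4

7/4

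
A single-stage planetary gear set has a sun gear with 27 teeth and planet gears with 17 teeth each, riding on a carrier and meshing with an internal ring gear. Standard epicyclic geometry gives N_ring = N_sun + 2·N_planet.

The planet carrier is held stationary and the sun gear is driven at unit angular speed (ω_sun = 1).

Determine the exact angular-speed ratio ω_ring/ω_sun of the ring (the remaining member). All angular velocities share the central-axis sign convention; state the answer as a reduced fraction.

-27/61

N_ring = 27 + 2·17 = 61
27(ω_s−ω_c) = −61(ω_r−ω_c),  ω_c=0, ω_s=1
ω_r = 0 − (27/61)(1−0) = -27/61
ω_r/ω_s = -27/61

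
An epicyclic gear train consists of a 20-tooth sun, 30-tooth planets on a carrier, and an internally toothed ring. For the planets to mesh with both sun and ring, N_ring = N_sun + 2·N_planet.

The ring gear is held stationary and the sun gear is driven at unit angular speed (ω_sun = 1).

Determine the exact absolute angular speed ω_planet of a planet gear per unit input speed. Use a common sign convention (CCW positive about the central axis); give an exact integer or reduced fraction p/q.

N_ring = 20 + 2·30 = 80
20(ω_s−ω_c) = −80(ω_r−ω_c),  ω_r=0, ω_s=1
20(1−ω_c) = −80(0−ω_c)  ⇒  100ω_c = 20  ⇒  ω_c = 1/5
sun–planet: 20·(1−1/5) = −30·(ω_p−ω_c)  ⇒  ω_p−ω_c = −(20/30)·(4/5) = -8/15
ω_p = 1/5 − 8/15 = -1/3

-1/3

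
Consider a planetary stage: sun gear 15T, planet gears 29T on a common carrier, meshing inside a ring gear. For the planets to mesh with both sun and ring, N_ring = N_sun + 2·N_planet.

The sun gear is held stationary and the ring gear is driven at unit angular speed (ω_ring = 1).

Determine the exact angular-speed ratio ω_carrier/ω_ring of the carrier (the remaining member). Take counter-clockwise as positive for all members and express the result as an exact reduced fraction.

N_ring = 15 + 2·29 = 73
15(ω_s−ω_c) = −73(ω_r−ω_c),  ω_s=0, ω_r=1
15(0−ω_c) = −73(1−ω_c)  ⇒  88ω_c = 73  ⇒  ω_c = 73/88
ω_c/ω_r = 73/88

73/88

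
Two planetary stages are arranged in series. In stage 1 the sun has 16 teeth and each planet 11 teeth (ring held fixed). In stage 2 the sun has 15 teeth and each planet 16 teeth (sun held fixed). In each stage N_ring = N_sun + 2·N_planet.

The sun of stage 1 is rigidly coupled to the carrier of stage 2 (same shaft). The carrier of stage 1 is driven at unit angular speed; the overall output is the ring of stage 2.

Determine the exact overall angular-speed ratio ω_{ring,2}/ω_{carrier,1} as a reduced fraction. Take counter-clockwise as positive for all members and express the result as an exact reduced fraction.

Stage 1: N_ring = 16 + 2·11 = 38
Stage 1: 16(ω_s−ω_c) = −38(ω_r−ω_c),  ω_r=0, ω_c=1
Stage 1: ω_s = 1 − (38/16)(0−1) = 27/8
  ⇒ ω_s¹/ω_c¹ = 27/8
Stage 2: N_ring = 15 + 2·16 = 47
Stage 2: 15(ω_s−ω_c) = −47(ω_r−ω_c),  ω_s=0, ω_c=1
Stage 2: ω_r = 1 − (15/47)(0−1) = 62/47
  ⇒ ω_r²/ω_c² = 62/47
Coupling ω_c² = ω_s¹ ⇒ overall = 27/8 × 62/47 = 837/188

837/188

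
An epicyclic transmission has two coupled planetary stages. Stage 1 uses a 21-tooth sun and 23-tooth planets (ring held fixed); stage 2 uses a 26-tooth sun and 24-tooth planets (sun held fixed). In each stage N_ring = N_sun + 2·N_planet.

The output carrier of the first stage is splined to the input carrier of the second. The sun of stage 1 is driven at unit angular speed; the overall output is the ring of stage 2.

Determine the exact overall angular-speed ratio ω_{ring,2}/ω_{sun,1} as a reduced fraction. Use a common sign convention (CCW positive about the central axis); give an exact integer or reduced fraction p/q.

525/1628

Stage 1: N_ring = 21 + 2·23 = 67
Stage 1: 21(ω_s−ω_c) = −67(ω_r−ω_c),  ω_r=0, ω_s=1
Stage 1: 21(1−ω_c) = −67(0−ω_c)  ⇒  88ω_c = 21  ⇒  ω_c = 21/88
  ⇒ ω_c¹/ω_s¹ = 21/88
Stage 2: N_ring = 26 + 2·24 = 74
Stage 2: 26(ω_s−ω_c) = −74(ω_r−ω_c),  ω_s=0, ω_c=1
Stage 2: ω_r = 1 − (26/74)(0−1) = 50/37
  ⇒ ω_r²/ω_c² = 50/37
Coupling ω_c² = ω_c¹ ⇒ overall = 21/88 × 50/37 = 525/1628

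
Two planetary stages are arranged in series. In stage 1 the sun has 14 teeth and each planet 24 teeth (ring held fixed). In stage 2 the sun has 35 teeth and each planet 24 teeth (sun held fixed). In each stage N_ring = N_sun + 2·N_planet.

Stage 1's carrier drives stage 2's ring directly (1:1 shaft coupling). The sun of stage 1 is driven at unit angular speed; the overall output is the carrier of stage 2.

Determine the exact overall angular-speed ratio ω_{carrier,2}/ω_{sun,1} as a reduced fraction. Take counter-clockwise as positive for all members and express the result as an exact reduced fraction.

Stage 1: N_ring = 14 + 2·24 = 62
Stage 1: 14(ω_s−ω_c) = −62(ω_r−ω_c),  ω_r=0, ω_s=1
Stage 1: 14(1−ω_c) = −62(0−ω_c)  ⇒  76ω_c = 14  ⇒  ω_c = 7/38
  ⇒ ω_c¹/ω_s¹ = 7/38
Stage 2: N_ring = 35 + 2·24 = 83
Stage 2: 35(ω_s−ω_c) = −83(ω_r−ω_c),  ω_s=0, ω_r=1
Stage 2: 35(0−ω_c) = −83(1−ω_c)  ⇒  118ω_c = 83  ⇒  ω_c = 83/118
  ⇒ ω_c²/ω_r² = 83/118
Coupling ω_r² = ω_c¹ ⇒ overall = 7/38 × 83/118 = 581/4484

581/4484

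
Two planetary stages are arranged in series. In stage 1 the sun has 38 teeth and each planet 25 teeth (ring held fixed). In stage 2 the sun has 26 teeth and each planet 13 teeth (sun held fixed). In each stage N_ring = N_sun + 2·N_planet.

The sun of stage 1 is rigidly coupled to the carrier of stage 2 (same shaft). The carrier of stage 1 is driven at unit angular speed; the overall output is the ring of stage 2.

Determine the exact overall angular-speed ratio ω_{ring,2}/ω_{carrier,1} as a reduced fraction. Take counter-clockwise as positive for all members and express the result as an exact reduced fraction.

Stage 1: N_ring = 38 + 2·25 = 88
Stage 1: 38(ω_s−ω_c) = −88(ω_r−ω_c),  ω_r=0, ω_c=1
Stage 1: ω_s = 1 − (88/38)(0−1) = 63/19
  ⇒ ω_s¹/ω_c¹ = 63/19
Stage 2: N_ring = 26 + 2·13 = 52
Stage 2: 26(ω_s−ω_c) = −52(ω_r−ω_c),  ω_s=0, ω_c=1
Stage 2: ω_r = 1 − (26/52)(0−1) = 3/2
  ⇒ ω_r²/ω_c² = 3/2
Coupling ω_c² = ω_s¹ ⇒ overall = 63/19 × 3/2 = 189/38

189/38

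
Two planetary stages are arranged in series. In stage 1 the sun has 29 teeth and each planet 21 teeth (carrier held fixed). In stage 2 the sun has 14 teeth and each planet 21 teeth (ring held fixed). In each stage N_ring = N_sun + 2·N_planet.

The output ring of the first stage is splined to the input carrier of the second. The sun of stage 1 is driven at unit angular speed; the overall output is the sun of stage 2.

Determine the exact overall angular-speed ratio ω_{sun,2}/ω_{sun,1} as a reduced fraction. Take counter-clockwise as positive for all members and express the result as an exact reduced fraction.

Stage 1: N_ring = 29 + 2·21 = 71
Stage 1: 29(ω_s−ω_c) = −71(ω_r−ω_c),  ω_c=0, ω_s=1
Stage 1: ω_r = 0 − (29/71)(1−0) = -29/71
  ⇒ ω_r¹/ω_s¹ = -29/71
Stage 2: N_ring = 14 + 2·21 = 56
Stage 2: 14(ω_s−ω_c) = −56(ω_r−ω_c),  ω_r=0, ω_c=1
Stage 2: ω_s = 1 − (56/14)(0−1) = 5
  ⇒ ω_s²/ω_c² = 5
Coupling ω_c² = ω_r¹ ⇒ overall = -29/71 × 5 = -145/71

-145/71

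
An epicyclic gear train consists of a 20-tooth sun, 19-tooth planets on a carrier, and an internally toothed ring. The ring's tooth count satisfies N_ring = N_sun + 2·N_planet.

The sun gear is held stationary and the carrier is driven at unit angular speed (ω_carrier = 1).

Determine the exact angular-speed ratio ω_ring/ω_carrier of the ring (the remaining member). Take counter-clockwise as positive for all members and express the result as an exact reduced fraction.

N_ring = 20 + 2·19 = 58
20(ω_s−ω_c) = −58(ω_r−ω_c),  ω_s=0, ω_c=1
ω_r = 1 − (20/58)(0−1) = 39/29
ω_r/ω_c = 39/29

39/29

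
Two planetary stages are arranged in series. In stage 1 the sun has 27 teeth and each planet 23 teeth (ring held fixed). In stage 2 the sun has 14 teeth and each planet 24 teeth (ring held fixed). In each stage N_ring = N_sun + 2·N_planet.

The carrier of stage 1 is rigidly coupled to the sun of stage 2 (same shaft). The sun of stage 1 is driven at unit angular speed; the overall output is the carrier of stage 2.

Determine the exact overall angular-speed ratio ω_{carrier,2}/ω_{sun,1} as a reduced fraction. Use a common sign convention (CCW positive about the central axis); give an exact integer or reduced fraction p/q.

189/3800

Stage 1: N_ring = 27 + 2·23 = 73
Stage 1: 27(ω_s−ω_c) = −73(ω_r−ω_c),  ω_r=0, ω_s=1
Stage 1: 27(1−ω_c) = −73(0−ω_c)  ⇒  100ω_c = 27  ⇒  ω_c = 27/100
  ⇒ ω_c¹/ω_s¹ = 27/100
Stage 2: N_ring = 14 + 2·24 = 62
Stage 2: 14(ω_s−ω_c) = −62(ω_r−ω_c),  ω_r=0, ω_s=1
Stage 2: 14(1−ω_c) = −62(0−ω_c)  ⇒  76ω_c = 14  ⇒  ω_c = 7/38
  ⇒ ω_c²/ω_s² = 7/38
Coupling ω_s² = ω_c¹ ⇒ overall = 27/100 × 7/38 = 189/3800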